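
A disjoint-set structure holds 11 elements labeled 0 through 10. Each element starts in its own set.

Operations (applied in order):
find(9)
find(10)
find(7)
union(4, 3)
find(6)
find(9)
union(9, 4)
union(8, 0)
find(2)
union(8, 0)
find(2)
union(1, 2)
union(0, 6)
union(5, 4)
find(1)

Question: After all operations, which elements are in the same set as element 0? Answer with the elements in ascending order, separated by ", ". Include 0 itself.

Answer: 0, 6, 8

Derivation:
Step 1: find(9) -> no change; set of 9 is {9}
Step 2: find(10) -> no change; set of 10 is {10}
Step 3: find(7) -> no change; set of 7 is {7}
Step 4: union(4, 3) -> merged; set of 4 now {3, 4}
Step 5: find(6) -> no change; set of 6 is {6}
Step 6: find(9) -> no change; set of 9 is {9}
Step 7: union(9, 4) -> merged; set of 9 now {3, 4, 9}
Step 8: union(8, 0) -> merged; set of 8 now {0, 8}
Step 9: find(2) -> no change; set of 2 is {2}
Step 10: union(8, 0) -> already same set; set of 8 now {0, 8}
Step 11: find(2) -> no change; set of 2 is {2}
Step 12: union(1, 2) -> merged; set of 1 now {1, 2}
Step 13: union(0, 6) -> merged; set of 0 now {0, 6, 8}
Step 14: union(5, 4) -> merged; set of 5 now {3, 4, 5, 9}
Step 15: find(1) -> no change; set of 1 is {1, 2}
Component of 0: {0, 6, 8}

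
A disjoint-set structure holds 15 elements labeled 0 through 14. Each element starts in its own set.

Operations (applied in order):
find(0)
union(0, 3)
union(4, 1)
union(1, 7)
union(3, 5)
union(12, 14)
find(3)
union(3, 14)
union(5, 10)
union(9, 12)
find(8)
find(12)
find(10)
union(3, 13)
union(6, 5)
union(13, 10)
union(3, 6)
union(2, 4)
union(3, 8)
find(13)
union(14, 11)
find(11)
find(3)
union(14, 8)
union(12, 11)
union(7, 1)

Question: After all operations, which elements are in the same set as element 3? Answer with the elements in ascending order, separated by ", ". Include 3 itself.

Answer: 0, 3, 5, 6, 8, 9, 10, 11, 12, 13, 14

Derivation:
Step 1: find(0) -> no change; set of 0 is {0}
Step 2: union(0, 3) -> merged; set of 0 now {0, 3}
Step 3: union(4, 1) -> merged; set of 4 now {1, 4}
Step 4: union(1, 7) -> merged; set of 1 now {1, 4, 7}
Step 5: union(3, 5) -> merged; set of 3 now {0, 3, 5}
Step 6: union(12, 14) -> merged; set of 12 now {12, 14}
Step 7: find(3) -> no change; set of 3 is {0, 3, 5}
Step 8: union(3, 14) -> merged; set of 3 now {0, 3, 5, 12, 14}
Step 9: union(5, 10) -> merged; set of 5 now {0, 3, 5, 10, 12, 14}
Step 10: union(9, 12) -> merged; set of 9 now {0, 3, 5, 9, 10, 12, 14}
Step 11: find(8) -> no change; set of 8 is {8}
Step 12: find(12) -> no change; set of 12 is {0, 3, 5, 9, 10, 12, 14}
Step 13: find(10) -> no change; set of 10 is {0, 3, 5, 9, 10, 12, 14}
Step 14: union(3, 13) -> merged; set of 3 now {0, 3, 5, 9, 10, 12, 13, 14}
Step 15: union(6, 5) -> merged; set of 6 now {0, 3, 5, 6, 9, 10, 12, 13, 14}
Step 16: union(13, 10) -> already same set; set of 13 now {0, 3, 5, 6, 9, 10, 12, 13, 14}
Step 17: union(3, 6) -> already same set; set of 3 now {0, 3, 5, 6, 9, 10, 12, 13, 14}
Step 18: union(2, 4) -> merged; set of 2 now {1, 2, 4, 7}
Step 19: union(3, 8) -> merged; set of 3 now {0, 3, 5, 6, 8, 9, 10, 12, 13, 14}
Step 20: find(13) -> no change; set of 13 is {0, 3, 5, 6, 8, 9, 10, 12, 13, 14}
Step 21: union(14, 11) -> merged; set of 14 now {0, 3, 5, 6, 8, 9, 10, 11, 12, 13, 14}
Step 22: find(11) -> no change; set of 11 is {0, 3, 5, 6, 8, 9, 10, 11, 12, 13, 14}
Step 23: find(3) -> no change; set of 3 is {0, 3, 5, 6, 8, 9, 10, 11, 12, 13, 14}
Step 24: union(14, 8) -> already same set; set of 14 now {0, 3, 5, 6, 8, 9, 10, 11, 12, 13, 14}
Step 25: union(12, 11) -> already same set; set of 12 now {0, 3, 5, 6, 8, 9, 10, 11, 12, 13, 14}
Step 26: union(7, 1) -> already same set; set of 7 now {1, 2, 4, 7}
Component of 3: {0, 3, 5, 6, 8, 9, 10, 11, 12, 13, 14}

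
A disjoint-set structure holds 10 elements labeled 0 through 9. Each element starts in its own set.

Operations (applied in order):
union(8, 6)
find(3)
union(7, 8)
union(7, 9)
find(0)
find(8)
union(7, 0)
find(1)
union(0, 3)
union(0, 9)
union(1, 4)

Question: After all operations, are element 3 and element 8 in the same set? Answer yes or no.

Answer: yes

Derivation:
Step 1: union(8, 6) -> merged; set of 8 now {6, 8}
Step 2: find(3) -> no change; set of 3 is {3}
Step 3: union(7, 8) -> merged; set of 7 now {6, 7, 8}
Step 4: union(7, 9) -> merged; set of 7 now {6, 7, 8, 9}
Step 5: find(0) -> no change; set of 0 is {0}
Step 6: find(8) -> no change; set of 8 is {6, 7, 8, 9}
Step 7: union(7, 0) -> merged; set of 7 now {0, 6, 7, 8, 9}
Step 8: find(1) -> no change; set of 1 is {1}
Step 9: union(0, 3) -> merged; set of 0 now {0, 3, 6, 7, 8, 9}
Step 10: union(0, 9) -> already same set; set of 0 now {0, 3, 6, 7, 8, 9}
Step 11: union(1, 4) -> merged; set of 1 now {1, 4}
Set of 3: {0, 3, 6, 7, 8, 9}; 8 is a member.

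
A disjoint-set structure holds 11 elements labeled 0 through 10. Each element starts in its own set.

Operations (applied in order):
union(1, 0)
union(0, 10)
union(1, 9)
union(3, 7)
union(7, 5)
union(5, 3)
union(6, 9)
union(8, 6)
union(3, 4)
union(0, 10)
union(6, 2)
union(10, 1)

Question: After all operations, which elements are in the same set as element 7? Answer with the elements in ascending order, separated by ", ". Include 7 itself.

Step 1: union(1, 0) -> merged; set of 1 now {0, 1}
Step 2: union(0, 10) -> merged; set of 0 now {0, 1, 10}
Step 3: union(1, 9) -> merged; set of 1 now {0, 1, 9, 10}
Step 4: union(3, 7) -> merged; set of 3 now {3, 7}
Step 5: union(7, 5) -> merged; set of 7 now {3, 5, 7}
Step 6: union(5, 3) -> already same set; set of 5 now {3, 5, 7}
Step 7: union(6, 9) -> merged; set of 6 now {0, 1, 6, 9, 10}
Step 8: union(8, 6) -> merged; set of 8 now {0, 1, 6, 8, 9, 10}
Step 9: union(3, 4) -> merged; set of 3 now {3, 4, 5, 7}
Step 10: union(0, 10) -> already same set; set of 0 now {0, 1, 6, 8, 9, 10}
Step 11: union(6, 2) -> merged; set of 6 now {0, 1, 2, 6, 8, 9, 10}
Step 12: union(10, 1) -> already same set; set of 10 now {0, 1, 2, 6, 8, 9, 10}
Component of 7: {3, 4, 5, 7}

Answer: 3, 4, 5, 7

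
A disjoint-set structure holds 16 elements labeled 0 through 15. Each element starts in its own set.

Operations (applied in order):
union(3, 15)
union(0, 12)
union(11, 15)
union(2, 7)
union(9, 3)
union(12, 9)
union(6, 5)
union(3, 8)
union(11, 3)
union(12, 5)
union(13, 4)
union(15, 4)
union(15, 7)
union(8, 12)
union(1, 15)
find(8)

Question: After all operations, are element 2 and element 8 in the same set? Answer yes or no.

Step 1: union(3, 15) -> merged; set of 3 now {3, 15}
Step 2: union(0, 12) -> merged; set of 0 now {0, 12}
Step 3: union(11, 15) -> merged; set of 11 now {3, 11, 15}
Step 4: union(2, 7) -> merged; set of 2 now {2, 7}
Step 5: union(9, 3) -> merged; set of 9 now {3, 9, 11, 15}
Step 6: union(12, 9) -> merged; set of 12 now {0, 3, 9, 11, 12, 15}
Step 7: union(6, 5) -> merged; set of 6 now {5, 6}
Step 8: union(3, 8) -> merged; set of 3 now {0, 3, 8, 9, 11, 12, 15}
Step 9: union(11, 3) -> already same set; set of 11 now {0, 3, 8, 9, 11, 12, 15}
Step 10: union(12, 5) -> merged; set of 12 now {0, 3, 5, 6, 8, 9, 11, 12, 15}
Step 11: union(13, 4) -> merged; set of 13 now {4, 13}
Step 12: union(15, 4) -> merged; set of 15 now {0, 3, 4, 5, 6, 8, 9, 11, 12, 13, 15}
Step 13: union(15, 7) -> merged; set of 15 now {0, 2, 3, 4, 5, 6, 7, 8, 9, 11, 12, 13, 15}
Step 14: union(8, 12) -> already same set; set of 8 now {0, 2, 3, 4, 5, 6, 7, 8, 9, 11, 12, 13, 15}
Step 15: union(1, 15) -> merged; set of 1 now {0, 1, 2, 3, 4, 5, 6, 7, 8, 9, 11, 12, 13, 15}
Step 16: find(8) -> no change; set of 8 is {0, 1, 2, 3, 4, 5, 6, 7, 8, 9, 11, 12, 13, 15}
Set of 2: {0, 1, 2, 3, 4, 5, 6, 7, 8, 9, 11, 12, 13, 15}; 8 is a member.

Answer: yes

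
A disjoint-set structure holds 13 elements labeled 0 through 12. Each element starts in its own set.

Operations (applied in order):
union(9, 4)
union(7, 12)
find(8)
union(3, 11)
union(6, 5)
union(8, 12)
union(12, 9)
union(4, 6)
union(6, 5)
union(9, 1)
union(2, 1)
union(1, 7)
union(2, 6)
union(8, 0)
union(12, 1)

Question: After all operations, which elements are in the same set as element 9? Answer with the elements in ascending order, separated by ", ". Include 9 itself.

Answer: 0, 1, 2, 4, 5, 6, 7, 8, 9, 12

Derivation:
Step 1: union(9, 4) -> merged; set of 9 now {4, 9}
Step 2: union(7, 12) -> merged; set of 7 now {7, 12}
Step 3: find(8) -> no change; set of 8 is {8}
Step 4: union(3, 11) -> merged; set of 3 now {3, 11}
Step 5: union(6, 5) -> merged; set of 6 now {5, 6}
Step 6: union(8, 12) -> merged; set of 8 now {7, 8, 12}
Step 7: union(12, 9) -> merged; set of 12 now {4, 7, 8, 9, 12}
Step 8: union(4, 6) -> merged; set of 4 now {4, 5, 6, 7, 8, 9, 12}
Step 9: union(6, 5) -> already same set; set of 6 now {4, 5, 6, 7, 8, 9, 12}
Step 10: union(9, 1) -> merged; set of 9 now {1, 4, 5, 6, 7, 8, 9, 12}
Step 11: union(2, 1) -> merged; set of 2 now {1, 2, 4, 5, 6, 7, 8, 9, 12}
Step 12: union(1, 7) -> already same set; set of 1 now {1, 2, 4, 5, 6, 7, 8, 9, 12}
Step 13: union(2, 6) -> already same set; set of 2 now {1, 2, 4, 5, 6, 7, 8, 9, 12}
Step 14: union(8, 0) -> merged; set of 8 now {0, 1, 2, 4, 5, 6, 7, 8, 9, 12}
Step 15: union(12, 1) -> already same set; set of 12 now {0, 1, 2, 4, 5, 6, 7, 8, 9, 12}
Component of 9: {0, 1, 2, 4, 5, 6, 7, 8, 9, 12}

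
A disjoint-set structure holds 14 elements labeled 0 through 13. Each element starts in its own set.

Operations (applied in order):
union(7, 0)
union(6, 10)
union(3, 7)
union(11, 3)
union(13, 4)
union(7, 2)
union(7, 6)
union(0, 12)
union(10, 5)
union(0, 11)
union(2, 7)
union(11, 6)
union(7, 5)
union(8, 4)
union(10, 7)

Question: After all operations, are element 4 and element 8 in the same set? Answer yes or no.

Step 1: union(7, 0) -> merged; set of 7 now {0, 7}
Step 2: union(6, 10) -> merged; set of 6 now {6, 10}
Step 3: union(3, 7) -> merged; set of 3 now {0, 3, 7}
Step 4: union(11, 3) -> merged; set of 11 now {0, 3, 7, 11}
Step 5: union(13, 4) -> merged; set of 13 now {4, 13}
Step 6: union(7, 2) -> merged; set of 7 now {0, 2, 3, 7, 11}
Step 7: union(7, 6) -> merged; set of 7 now {0, 2, 3, 6, 7, 10, 11}
Step 8: union(0, 12) -> merged; set of 0 now {0, 2, 3, 6, 7, 10, 11, 12}
Step 9: union(10, 5) -> merged; set of 10 now {0, 2, 3, 5, 6, 7, 10, 11, 12}
Step 10: union(0, 11) -> already same set; set of 0 now {0, 2, 3, 5, 6, 7, 10, 11, 12}
Step 11: union(2, 7) -> already same set; set of 2 now {0, 2, 3, 5, 6, 7, 10, 11, 12}
Step 12: union(11, 6) -> already same set; set of 11 now {0, 2, 3, 5, 6, 7, 10, 11, 12}
Step 13: union(7, 5) -> already same set; set of 7 now {0, 2, 3, 5, 6, 7, 10, 11, 12}
Step 14: union(8, 4) -> merged; set of 8 now {4, 8, 13}
Step 15: union(10, 7) -> already same set; set of 10 now {0, 2, 3, 5, 6, 7, 10, 11, 12}
Set of 4: {4, 8, 13}; 8 is a member.

Answer: yes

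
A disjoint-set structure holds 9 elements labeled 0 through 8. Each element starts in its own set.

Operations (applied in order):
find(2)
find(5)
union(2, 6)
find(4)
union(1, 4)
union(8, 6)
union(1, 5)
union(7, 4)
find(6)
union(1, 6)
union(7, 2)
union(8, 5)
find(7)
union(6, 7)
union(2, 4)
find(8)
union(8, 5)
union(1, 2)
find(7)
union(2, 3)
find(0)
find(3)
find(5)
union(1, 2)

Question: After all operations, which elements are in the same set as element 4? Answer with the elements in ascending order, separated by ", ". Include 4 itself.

Step 1: find(2) -> no change; set of 2 is {2}
Step 2: find(5) -> no change; set of 5 is {5}
Step 3: union(2, 6) -> merged; set of 2 now {2, 6}
Step 4: find(4) -> no change; set of 4 is {4}
Step 5: union(1, 4) -> merged; set of 1 now {1, 4}
Step 6: union(8, 6) -> merged; set of 8 now {2, 6, 8}
Step 7: union(1, 5) -> merged; set of 1 now {1, 4, 5}
Step 8: union(7, 4) -> merged; set of 7 now {1, 4, 5, 7}
Step 9: find(6) -> no change; set of 6 is {2, 6, 8}
Step 10: union(1, 6) -> merged; set of 1 now {1, 2, 4, 5, 6, 7, 8}
Step 11: union(7, 2) -> already same set; set of 7 now {1, 2, 4, 5, 6, 7, 8}
Step 12: union(8, 5) -> already same set; set of 8 now {1, 2, 4, 5, 6, 7, 8}
Step 13: find(7) -> no change; set of 7 is {1, 2, 4, 5, 6, 7, 8}
Step 14: union(6, 7) -> already same set; set of 6 now {1, 2, 4, 5, 6, 7, 8}
Step 15: union(2, 4) -> already same set; set of 2 now {1, 2, 4, 5, 6, 7, 8}
Step 16: find(8) -> no change; set of 8 is {1, 2, 4, 5, 6, 7, 8}
Step 17: union(8, 5) -> already same set; set of 8 now {1, 2, 4, 5, 6, 7, 8}
Step 18: union(1, 2) -> already same set; set of 1 now {1, 2, 4, 5, 6, 7, 8}
Step 19: find(7) -> no change; set of 7 is {1, 2, 4, 5, 6, 7, 8}
Step 20: union(2, 3) -> merged; set of 2 now {1, 2, 3, 4, 5, 6, 7, 8}
Step 21: find(0) -> no change; set of 0 is {0}
Step 22: find(3) -> no change; set of 3 is {1, 2, 3, 4, 5, 6, 7, 8}
Step 23: find(5) -> no change; set of 5 is {1, 2, 3, 4, 5, 6, 7, 8}
Step 24: union(1, 2) -> already same set; set of 1 now {1, 2, 3, 4, 5, 6, 7, 8}
Component of 4: {1, 2, 3, 4, 5, 6, 7, 8}

Answer: 1, 2, 3, 4, 5, 6, 7, 8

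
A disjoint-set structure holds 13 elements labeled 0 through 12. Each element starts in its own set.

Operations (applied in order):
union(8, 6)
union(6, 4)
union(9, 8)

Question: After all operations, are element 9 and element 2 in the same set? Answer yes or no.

Step 1: union(8, 6) -> merged; set of 8 now {6, 8}
Step 2: union(6, 4) -> merged; set of 6 now {4, 6, 8}
Step 3: union(9, 8) -> merged; set of 9 now {4, 6, 8, 9}
Set of 9: {4, 6, 8, 9}; 2 is not a member.

Answer: no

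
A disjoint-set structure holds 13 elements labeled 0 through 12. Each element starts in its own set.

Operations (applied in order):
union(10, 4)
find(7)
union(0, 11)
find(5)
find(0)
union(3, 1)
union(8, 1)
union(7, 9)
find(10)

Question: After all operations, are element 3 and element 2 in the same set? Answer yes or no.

Step 1: union(10, 4) -> merged; set of 10 now {4, 10}
Step 2: find(7) -> no change; set of 7 is {7}
Step 3: union(0, 11) -> merged; set of 0 now {0, 11}
Step 4: find(5) -> no change; set of 5 is {5}
Step 5: find(0) -> no change; set of 0 is {0, 11}
Step 6: union(3, 1) -> merged; set of 3 now {1, 3}
Step 7: union(8, 1) -> merged; set of 8 now {1, 3, 8}
Step 8: union(7, 9) -> merged; set of 7 now {7, 9}
Step 9: find(10) -> no change; set of 10 is {4, 10}
Set of 3: {1, 3, 8}; 2 is not a member.

Answer: no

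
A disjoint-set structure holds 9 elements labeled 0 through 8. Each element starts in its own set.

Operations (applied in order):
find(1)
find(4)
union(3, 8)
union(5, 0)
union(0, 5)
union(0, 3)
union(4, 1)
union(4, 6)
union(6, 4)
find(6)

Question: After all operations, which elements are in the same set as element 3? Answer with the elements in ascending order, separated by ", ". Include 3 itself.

Step 1: find(1) -> no change; set of 1 is {1}
Step 2: find(4) -> no change; set of 4 is {4}
Step 3: union(3, 8) -> merged; set of 3 now {3, 8}
Step 4: union(5, 0) -> merged; set of 5 now {0, 5}
Step 5: union(0, 5) -> already same set; set of 0 now {0, 5}
Step 6: union(0, 3) -> merged; set of 0 now {0, 3, 5, 8}
Step 7: union(4, 1) -> merged; set of 4 now {1, 4}
Step 8: union(4, 6) -> merged; set of 4 now {1, 4, 6}
Step 9: union(6, 4) -> already same set; set of 6 now {1, 4, 6}
Step 10: find(6) -> no change; set of 6 is {1, 4, 6}
Component of 3: {0, 3, 5, 8}

Answer: 0, 3, 5, 8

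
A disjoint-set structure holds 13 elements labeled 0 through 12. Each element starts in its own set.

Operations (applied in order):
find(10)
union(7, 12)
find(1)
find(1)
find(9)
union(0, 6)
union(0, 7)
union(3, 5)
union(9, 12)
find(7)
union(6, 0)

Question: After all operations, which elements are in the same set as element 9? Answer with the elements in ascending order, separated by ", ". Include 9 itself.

Answer: 0, 6, 7, 9, 12

Derivation:
Step 1: find(10) -> no change; set of 10 is {10}
Step 2: union(7, 12) -> merged; set of 7 now {7, 12}
Step 3: find(1) -> no change; set of 1 is {1}
Step 4: find(1) -> no change; set of 1 is {1}
Step 5: find(9) -> no change; set of 9 is {9}
Step 6: union(0, 6) -> merged; set of 0 now {0, 6}
Step 7: union(0, 7) -> merged; set of 0 now {0, 6, 7, 12}
Step 8: union(3, 5) -> merged; set of 3 now {3, 5}
Step 9: union(9, 12) -> merged; set of 9 now {0, 6, 7, 9, 12}
Step 10: find(7) -> no change; set of 7 is {0, 6, 7, 9, 12}
Step 11: union(6, 0) -> already same set; set of 6 now {0, 6, 7, 9, 12}
Component of 9: {0, 6, 7, 9, 12}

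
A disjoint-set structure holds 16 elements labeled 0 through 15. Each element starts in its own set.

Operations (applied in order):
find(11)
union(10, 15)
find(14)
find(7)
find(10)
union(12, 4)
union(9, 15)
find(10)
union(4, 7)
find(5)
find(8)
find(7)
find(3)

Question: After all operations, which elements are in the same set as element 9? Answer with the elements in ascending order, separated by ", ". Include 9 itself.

Answer: 9, 10, 15

Derivation:
Step 1: find(11) -> no change; set of 11 is {11}
Step 2: union(10, 15) -> merged; set of 10 now {10, 15}
Step 3: find(14) -> no change; set of 14 is {14}
Step 4: find(7) -> no change; set of 7 is {7}
Step 5: find(10) -> no change; set of 10 is {10, 15}
Step 6: union(12, 4) -> merged; set of 12 now {4, 12}
Step 7: union(9, 15) -> merged; set of 9 now {9, 10, 15}
Step 8: find(10) -> no change; set of 10 is {9, 10, 15}
Step 9: union(4, 7) -> merged; set of 4 now {4, 7, 12}
Step 10: find(5) -> no change; set of 5 is {5}
Step 11: find(8) -> no change; set of 8 is {8}
Step 12: find(7) -> no change; set of 7 is {4, 7, 12}
Step 13: find(3) -> no change; set of 3 is {3}
Component of 9: {9, 10, 15}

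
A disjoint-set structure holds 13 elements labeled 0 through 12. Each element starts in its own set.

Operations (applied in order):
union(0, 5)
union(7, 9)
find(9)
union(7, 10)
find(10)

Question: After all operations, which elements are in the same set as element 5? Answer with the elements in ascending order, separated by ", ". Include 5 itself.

Answer: 0, 5

Derivation:
Step 1: union(0, 5) -> merged; set of 0 now {0, 5}
Step 2: union(7, 9) -> merged; set of 7 now {7, 9}
Step 3: find(9) -> no change; set of 9 is {7, 9}
Step 4: union(7, 10) -> merged; set of 7 now {7, 9, 10}
Step 5: find(10) -> no change; set of 10 is {7, 9, 10}
Component of 5: {0, 5}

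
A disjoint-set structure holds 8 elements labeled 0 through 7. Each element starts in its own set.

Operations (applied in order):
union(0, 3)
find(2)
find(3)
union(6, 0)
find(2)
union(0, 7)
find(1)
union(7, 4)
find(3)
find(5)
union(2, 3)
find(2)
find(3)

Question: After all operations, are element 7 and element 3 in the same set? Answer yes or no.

Step 1: union(0, 3) -> merged; set of 0 now {0, 3}
Step 2: find(2) -> no change; set of 2 is {2}
Step 3: find(3) -> no change; set of 3 is {0, 3}
Step 4: union(6, 0) -> merged; set of 6 now {0, 3, 6}
Step 5: find(2) -> no change; set of 2 is {2}
Step 6: union(0, 7) -> merged; set of 0 now {0, 3, 6, 7}
Step 7: find(1) -> no change; set of 1 is {1}
Step 8: union(7, 4) -> merged; set of 7 now {0, 3, 4, 6, 7}
Step 9: find(3) -> no change; set of 3 is {0, 3, 4, 6, 7}
Step 10: find(5) -> no change; set of 5 is {5}
Step 11: union(2, 3) -> merged; set of 2 now {0, 2, 3, 4, 6, 7}
Step 12: find(2) -> no change; set of 2 is {0, 2, 3, 4, 6, 7}
Step 13: find(3) -> no change; set of 3 is {0, 2, 3, 4, 6, 7}
Set of 7: {0, 2, 3, 4, 6, 7}; 3 is a member.

Answer: yes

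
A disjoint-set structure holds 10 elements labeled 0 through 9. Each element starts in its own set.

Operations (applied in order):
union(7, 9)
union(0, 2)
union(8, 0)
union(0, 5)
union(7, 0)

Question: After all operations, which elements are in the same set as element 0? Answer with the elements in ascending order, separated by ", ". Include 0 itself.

Step 1: union(7, 9) -> merged; set of 7 now {7, 9}
Step 2: union(0, 2) -> merged; set of 0 now {0, 2}
Step 3: union(8, 0) -> merged; set of 8 now {0, 2, 8}
Step 4: union(0, 5) -> merged; set of 0 now {0, 2, 5, 8}
Step 5: union(7, 0) -> merged; set of 7 now {0, 2, 5, 7, 8, 9}
Component of 0: {0, 2, 5, 7, 8, 9}

Answer: 0, 2, 5, 7, 8, 9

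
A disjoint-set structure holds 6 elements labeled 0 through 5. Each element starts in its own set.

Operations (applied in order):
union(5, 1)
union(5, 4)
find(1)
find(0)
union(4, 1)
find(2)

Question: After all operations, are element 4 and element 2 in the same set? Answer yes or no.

Step 1: union(5, 1) -> merged; set of 5 now {1, 5}
Step 2: union(5, 4) -> merged; set of 5 now {1, 4, 5}
Step 3: find(1) -> no change; set of 1 is {1, 4, 5}
Step 4: find(0) -> no change; set of 0 is {0}
Step 5: union(4, 1) -> already same set; set of 4 now {1, 4, 5}
Step 6: find(2) -> no change; set of 2 is {2}
Set of 4: {1, 4, 5}; 2 is not a member.

Answer: no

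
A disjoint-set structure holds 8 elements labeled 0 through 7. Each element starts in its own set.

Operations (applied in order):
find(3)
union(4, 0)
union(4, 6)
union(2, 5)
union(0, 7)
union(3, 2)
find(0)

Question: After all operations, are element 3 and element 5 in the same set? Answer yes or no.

Answer: yes

Derivation:
Step 1: find(3) -> no change; set of 3 is {3}
Step 2: union(4, 0) -> merged; set of 4 now {0, 4}
Step 3: union(4, 6) -> merged; set of 4 now {0, 4, 6}
Step 4: union(2, 5) -> merged; set of 2 now {2, 5}
Step 5: union(0, 7) -> merged; set of 0 now {0, 4, 6, 7}
Step 6: union(3, 2) -> merged; set of 3 now {2, 3, 5}
Step 7: find(0) -> no change; set of 0 is {0, 4, 6, 7}
Set of 3: {2, 3, 5}; 5 is a member.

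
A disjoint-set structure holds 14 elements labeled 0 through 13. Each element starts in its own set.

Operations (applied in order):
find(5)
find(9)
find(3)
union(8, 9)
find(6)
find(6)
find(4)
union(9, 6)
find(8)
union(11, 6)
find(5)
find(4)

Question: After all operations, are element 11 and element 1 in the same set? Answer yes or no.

Step 1: find(5) -> no change; set of 5 is {5}
Step 2: find(9) -> no change; set of 9 is {9}
Step 3: find(3) -> no change; set of 3 is {3}
Step 4: union(8, 9) -> merged; set of 8 now {8, 9}
Step 5: find(6) -> no change; set of 6 is {6}
Step 6: find(6) -> no change; set of 6 is {6}
Step 7: find(4) -> no change; set of 4 is {4}
Step 8: union(9, 6) -> merged; set of 9 now {6, 8, 9}
Step 9: find(8) -> no change; set of 8 is {6, 8, 9}
Step 10: union(11, 6) -> merged; set of 11 now {6, 8, 9, 11}
Step 11: find(5) -> no change; set of 5 is {5}
Step 12: find(4) -> no change; set of 4 is {4}
Set of 11: {6, 8, 9, 11}; 1 is not a member.

Answer: no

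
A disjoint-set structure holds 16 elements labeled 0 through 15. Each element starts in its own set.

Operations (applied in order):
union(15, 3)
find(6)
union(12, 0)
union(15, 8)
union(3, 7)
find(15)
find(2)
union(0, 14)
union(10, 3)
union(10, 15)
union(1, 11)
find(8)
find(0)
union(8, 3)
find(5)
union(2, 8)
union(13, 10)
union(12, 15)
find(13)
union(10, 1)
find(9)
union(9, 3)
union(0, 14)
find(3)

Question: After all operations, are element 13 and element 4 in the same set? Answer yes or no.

Step 1: union(15, 3) -> merged; set of 15 now {3, 15}
Step 2: find(6) -> no change; set of 6 is {6}
Step 3: union(12, 0) -> merged; set of 12 now {0, 12}
Step 4: union(15, 8) -> merged; set of 15 now {3, 8, 15}
Step 5: union(3, 7) -> merged; set of 3 now {3, 7, 8, 15}
Step 6: find(15) -> no change; set of 15 is {3, 7, 8, 15}
Step 7: find(2) -> no change; set of 2 is {2}
Step 8: union(0, 14) -> merged; set of 0 now {0, 12, 14}
Step 9: union(10, 3) -> merged; set of 10 now {3, 7, 8, 10, 15}
Step 10: union(10, 15) -> already same set; set of 10 now {3, 7, 8, 10, 15}
Step 11: union(1, 11) -> merged; set of 1 now {1, 11}
Step 12: find(8) -> no change; set of 8 is {3, 7, 8, 10, 15}
Step 13: find(0) -> no change; set of 0 is {0, 12, 14}
Step 14: union(8, 3) -> already same set; set of 8 now {3, 7, 8, 10, 15}
Step 15: find(5) -> no change; set of 5 is {5}
Step 16: union(2, 8) -> merged; set of 2 now {2, 3, 7, 8, 10, 15}
Step 17: union(13, 10) -> merged; set of 13 now {2, 3, 7, 8, 10, 13, 15}
Step 18: union(12, 15) -> merged; set of 12 now {0, 2, 3, 7, 8, 10, 12, 13, 14, 15}
Step 19: find(13) -> no change; set of 13 is {0, 2, 3, 7, 8, 10, 12, 13, 14, 15}
Step 20: union(10, 1) -> merged; set of 10 now {0, 1, 2, 3, 7, 8, 10, 11, 12, 13, 14, 15}
Step 21: find(9) -> no change; set of 9 is {9}
Step 22: union(9, 3) -> merged; set of 9 now {0, 1, 2, 3, 7, 8, 9, 10, 11, 12, 13, 14, 15}
Step 23: union(0, 14) -> already same set; set of 0 now {0, 1, 2, 3, 7, 8, 9, 10, 11, 12, 13, 14, 15}
Step 24: find(3) -> no change; set of 3 is {0, 1, 2, 3, 7, 8, 9, 10, 11, 12, 13, 14, 15}
Set of 13: {0, 1, 2, 3, 7, 8, 9, 10, 11, 12, 13, 14, 15}; 4 is not a member.

Answer: no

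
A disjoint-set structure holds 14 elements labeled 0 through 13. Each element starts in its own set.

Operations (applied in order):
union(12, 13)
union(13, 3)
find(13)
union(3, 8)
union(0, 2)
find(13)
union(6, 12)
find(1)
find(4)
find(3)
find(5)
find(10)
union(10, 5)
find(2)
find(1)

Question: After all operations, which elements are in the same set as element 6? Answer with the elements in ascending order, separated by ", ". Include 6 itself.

Answer: 3, 6, 8, 12, 13

Derivation:
Step 1: union(12, 13) -> merged; set of 12 now {12, 13}
Step 2: union(13, 3) -> merged; set of 13 now {3, 12, 13}
Step 3: find(13) -> no change; set of 13 is {3, 12, 13}
Step 4: union(3, 8) -> merged; set of 3 now {3, 8, 12, 13}
Step 5: union(0, 2) -> merged; set of 0 now {0, 2}
Step 6: find(13) -> no change; set of 13 is {3, 8, 12, 13}
Step 7: union(6, 12) -> merged; set of 6 now {3, 6, 8, 12, 13}
Step 8: find(1) -> no change; set of 1 is {1}
Step 9: find(4) -> no change; set of 4 is {4}
Step 10: find(3) -> no change; set of 3 is {3, 6, 8, 12, 13}
Step 11: find(5) -> no change; set of 5 is {5}
Step 12: find(10) -> no change; set of 10 is {10}
Step 13: union(10, 5) -> merged; set of 10 now {5, 10}
Step 14: find(2) -> no change; set of 2 is {0, 2}
Step 15: find(1) -> no change; set of 1 is {1}
Component of 6: {3, 6, 8, 12, 13}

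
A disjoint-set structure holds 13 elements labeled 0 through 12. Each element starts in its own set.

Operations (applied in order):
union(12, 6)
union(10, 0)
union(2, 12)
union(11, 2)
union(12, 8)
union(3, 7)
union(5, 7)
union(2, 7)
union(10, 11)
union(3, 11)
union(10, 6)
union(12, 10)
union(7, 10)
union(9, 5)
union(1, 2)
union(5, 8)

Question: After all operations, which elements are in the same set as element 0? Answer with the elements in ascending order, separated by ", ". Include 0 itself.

Answer: 0, 1, 2, 3, 5, 6, 7, 8, 9, 10, 11, 12

Derivation:
Step 1: union(12, 6) -> merged; set of 12 now {6, 12}
Step 2: union(10, 0) -> merged; set of 10 now {0, 10}
Step 3: union(2, 12) -> merged; set of 2 now {2, 6, 12}
Step 4: union(11, 2) -> merged; set of 11 now {2, 6, 11, 12}
Step 5: union(12, 8) -> merged; set of 12 now {2, 6, 8, 11, 12}
Step 6: union(3, 7) -> merged; set of 3 now {3, 7}
Step 7: union(5, 7) -> merged; set of 5 now {3, 5, 7}
Step 8: union(2, 7) -> merged; set of 2 now {2, 3, 5, 6, 7, 8, 11, 12}
Step 9: union(10, 11) -> merged; set of 10 now {0, 2, 3, 5, 6, 7, 8, 10, 11, 12}
Step 10: union(3, 11) -> already same set; set of 3 now {0, 2, 3, 5, 6, 7, 8, 10, 11, 12}
Step 11: union(10, 6) -> already same set; set of 10 now {0, 2, 3, 5, 6, 7, 8, 10, 11, 12}
Step 12: union(12, 10) -> already same set; set of 12 now {0, 2, 3, 5, 6, 7, 8, 10, 11, 12}
Step 13: union(7, 10) -> already same set; set of 7 now {0, 2, 3, 5, 6, 7, 8, 10, 11, 12}
Step 14: union(9, 5) -> merged; set of 9 now {0, 2, 3, 5, 6, 7, 8, 9, 10, 11, 12}
Step 15: union(1, 2) -> merged; set of 1 now {0, 1, 2, 3, 5, 6, 7, 8, 9, 10, 11, 12}
Step 16: union(5, 8) -> already same set; set of 5 now {0, 1, 2, 3, 5, 6, 7, 8, 9, 10, 11, 12}
Component of 0: {0, 1, 2, 3, 5, 6, 7, 8, 9, 10, 11, 12}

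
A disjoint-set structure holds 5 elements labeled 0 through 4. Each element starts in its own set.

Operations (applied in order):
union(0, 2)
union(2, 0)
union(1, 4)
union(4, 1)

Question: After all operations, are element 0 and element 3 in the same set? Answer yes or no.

Answer: no

Derivation:
Step 1: union(0, 2) -> merged; set of 0 now {0, 2}
Step 2: union(2, 0) -> already same set; set of 2 now {0, 2}
Step 3: union(1, 4) -> merged; set of 1 now {1, 4}
Step 4: union(4, 1) -> already same set; set of 4 now {1, 4}
Set of 0: {0, 2}; 3 is not a member.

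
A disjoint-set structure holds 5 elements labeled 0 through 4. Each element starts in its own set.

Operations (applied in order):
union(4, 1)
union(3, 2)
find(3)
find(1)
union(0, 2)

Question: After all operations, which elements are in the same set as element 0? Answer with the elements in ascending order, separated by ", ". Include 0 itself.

Answer: 0, 2, 3

Derivation:
Step 1: union(4, 1) -> merged; set of 4 now {1, 4}
Step 2: union(3, 2) -> merged; set of 3 now {2, 3}
Step 3: find(3) -> no change; set of 3 is {2, 3}
Step 4: find(1) -> no change; set of 1 is {1, 4}
Step 5: union(0, 2) -> merged; set of 0 now {0, 2, 3}
Component of 0: {0, 2, 3}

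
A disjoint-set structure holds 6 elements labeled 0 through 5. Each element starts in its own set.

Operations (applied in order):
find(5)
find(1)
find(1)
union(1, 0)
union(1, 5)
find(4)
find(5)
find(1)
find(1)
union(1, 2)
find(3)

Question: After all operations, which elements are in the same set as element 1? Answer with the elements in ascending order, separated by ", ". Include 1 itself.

Answer: 0, 1, 2, 5

Derivation:
Step 1: find(5) -> no change; set of 5 is {5}
Step 2: find(1) -> no change; set of 1 is {1}
Step 3: find(1) -> no change; set of 1 is {1}
Step 4: union(1, 0) -> merged; set of 1 now {0, 1}
Step 5: union(1, 5) -> merged; set of 1 now {0, 1, 5}
Step 6: find(4) -> no change; set of 4 is {4}
Step 7: find(5) -> no change; set of 5 is {0, 1, 5}
Step 8: find(1) -> no change; set of 1 is {0, 1, 5}
Step 9: find(1) -> no change; set of 1 is {0, 1, 5}
Step 10: union(1, 2) -> merged; set of 1 now {0, 1, 2, 5}
Step 11: find(3) -> no change; set of 3 is {3}
Component of 1: {0, 1, 2, 5}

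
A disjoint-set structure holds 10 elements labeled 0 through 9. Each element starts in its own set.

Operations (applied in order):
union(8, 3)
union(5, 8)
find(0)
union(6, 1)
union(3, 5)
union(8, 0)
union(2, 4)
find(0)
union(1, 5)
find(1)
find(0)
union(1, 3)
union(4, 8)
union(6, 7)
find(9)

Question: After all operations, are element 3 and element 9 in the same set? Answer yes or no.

Answer: no

Derivation:
Step 1: union(8, 3) -> merged; set of 8 now {3, 8}
Step 2: union(5, 8) -> merged; set of 5 now {3, 5, 8}
Step 3: find(0) -> no change; set of 0 is {0}
Step 4: union(6, 1) -> merged; set of 6 now {1, 6}
Step 5: union(3, 5) -> already same set; set of 3 now {3, 5, 8}
Step 6: union(8, 0) -> merged; set of 8 now {0, 3, 5, 8}
Step 7: union(2, 4) -> merged; set of 2 now {2, 4}
Step 8: find(0) -> no change; set of 0 is {0, 3, 5, 8}
Step 9: union(1, 5) -> merged; set of 1 now {0, 1, 3, 5, 6, 8}
Step 10: find(1) -> no change; set of 1 is {0, 1, 3, 5, 6, 8}
Step 11: find(0) -> no change; set of 0 is {0, 1, 3, 5, 6, 8}
Step 12: union(1, 3) -> already same set; set of 1 now {0, 1, 3, 5, 6, 8}
Step 13: union(4, 8) -> merged; set of 4 now {0, 1, 2, 3, 4, 5, 6, 8}
Step 14: union(6, 7) -> merged; set of 6 now {0, 1, 2, 3, 4, 5, 6, 7, 8}
Step 15: find(9) -> no change; set of 9 is {9}
Set of 3: {0, 1, 2, 3, 4, 5, 6, 7, 8}; 9 is not a member.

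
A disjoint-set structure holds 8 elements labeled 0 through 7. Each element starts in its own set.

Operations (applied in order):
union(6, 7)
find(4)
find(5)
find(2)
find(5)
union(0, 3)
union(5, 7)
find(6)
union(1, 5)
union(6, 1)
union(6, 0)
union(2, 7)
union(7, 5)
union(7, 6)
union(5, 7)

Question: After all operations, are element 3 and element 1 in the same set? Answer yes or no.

Step 1: union(6, 7) -> merged; set of 6 now {6, 7}
Step 2: find(4) -> no change; set of 4 is {4}
Step 3: find(5) -> no change; set of 5 is {5}
Step 4: find(2) -> no change; set of 2 is {2}
Step 5: find(5) -> no change; set of 5 is {5}
Step 6: union(0, 3) -> merged; set of 0 now {0, 3}
Step 7: union(5, 7) -> merged; set of 5 now {5, 6, 7}
Step 8: find(6) -> no change; set of 6 is {5, 6, 7}
Step 9: union(1, 5) -> merged; set of 1 now {1, 5, 6, 7}
Step 10: union(6, 1) -> already same set; set of 6 now {1, 5, 6, 7}
Step 11: union(6, 0) -> merged; set of 6 now {0, 1, 3, 5, 6, 7}
Step 12: union(2, 7) -> merged; set of 2 now {0, 1, 2, 3, 5, 6, 7}
Step 13: union(7, 5) -> already same set; set of 7 now {0, 1, 2, 3, 5, 6, 7}
Step 14: union(7, 6) -> already same set; set of 7 now {0, 1, 2, 3, 5, 6, 7}
Step 15: union(5, 7) -> already same set; set of 5 now {0, 1, 2, 3, 5, 6, 7}
Set of 3: {0, 1, 2, 3, 5, 6, 7}; 1 is a member.

Answer: yes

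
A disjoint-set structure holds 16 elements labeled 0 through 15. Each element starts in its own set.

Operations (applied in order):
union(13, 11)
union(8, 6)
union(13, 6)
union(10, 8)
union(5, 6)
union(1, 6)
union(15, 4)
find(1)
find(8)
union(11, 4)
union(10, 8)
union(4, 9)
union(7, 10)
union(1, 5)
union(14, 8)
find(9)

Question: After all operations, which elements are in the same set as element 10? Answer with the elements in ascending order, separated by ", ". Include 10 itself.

Answer: 1, 4, 5, 6, 7, 8, 9, 10, 11, 13, 14, 15

Derivation:
Step 1: union(13, 11) -> merged; set of 13 now {11, 13}
Step 2: union(8, 6) -> merged; set of 8 now {6, 8}
Step 3: union(13, 6) -> merged; set of 13 now {6, 8, 11, 13}
Step 4: union(10, 8) -> merged; set of 10 now {6, 8, 10, 11, 13}
Step 5: union(5, 6) -> merged; set of 5 now {5, 6, 8, 10, 11, 13}
Step 6: union(1, 6) -> merged; set of 1 now {1, 5, 6, 8, 10, 11, 13}
Step 7: union(15, 4) -> merged; set of 15 now {4, 15}
Step 8: find(1) -> no change; set of 1 is {1, 5, 6, 8, 10, 11, 13}
Step 9: find(8) -> no change; set of 8 is {1, 5, 6, 8, 10, 11, 13}
Step 10: union(11, 4) -> merged; set of 11 now {1, 4, 5, 6, 8, 10, 11, 13, 15}
Step 11: union(10, 8) -> already same set; set of 10 now {1, 4, 5, 6, 8, 10, 11, 13, 15}
Step 12: union(4, 9) -> merged; set of 4 now {1, 4, 5, 6, 8, 9, 10, 11, 13, 15}
Step 13: union(7, 10) -> merged; set of 7 now {1, 4, 5, 6, 7, 8, 9, 10, 11, 13, 15}
Step 14: union(1, 5) -> already same set; set of 1 now {1, 4, 5, 6, 7, 8, 9, 10, 11, 13, 15}
Step 15: union(14, 8) -> merged; set of 14 now {1, 4, 5, 6, 7, 8, 9, 10, 11, 13, 14, 15}
Step 16: find(9) -> no change; set of 9 is {1, 4, 5, 6, 7, 8, 9, 10, 11, 13, 14, 15}
Component of 10: {1, 4, 5, 6, 7, 8, 9, 10, 11, 13, 14, 15}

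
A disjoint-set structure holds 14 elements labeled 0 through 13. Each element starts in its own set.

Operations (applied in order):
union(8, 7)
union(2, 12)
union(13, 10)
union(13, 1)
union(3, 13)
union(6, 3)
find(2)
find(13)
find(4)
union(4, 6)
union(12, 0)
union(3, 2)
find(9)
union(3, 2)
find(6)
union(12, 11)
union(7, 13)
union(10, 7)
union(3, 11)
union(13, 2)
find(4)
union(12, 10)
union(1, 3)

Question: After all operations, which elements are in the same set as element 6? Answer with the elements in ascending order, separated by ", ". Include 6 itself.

Step 1: union(8, 7) -> merged; set of 8 now {7, 8}
Step 2: union(2, 12) -> merged; set of 2 now {2, 12}
Step 3: union(13, 10) -> merged; set of 13 now {10, 13}
Step 4: union(13, 1) -> merged; set of 13 now {1, 10, 13}
Step 5: union(3, 13) -> merged; set of 3 now {1, 3, 10, 13}
Step 6: union(6, 3) -> merged; set of 6 now {1, 3, 6, 10, 13}
Step 7: find(2) -> no change; set of 2 is {2, 12}
Step 8: find(13) -> no change; set of 13 is {1, 3, 6, 10, 13}
Step 9: find(4) -> no change; set of 4 is {4}
Step 10: union(4, 6) -> merged; set of 4 now {1, 3, 4, 6, 10, 13}
Step 11: union(12, 0) -> merged; set of 12 now {0, 2, 12}
Step 12: union(3, 2) -> merged; set of 3 now {0, 1, 2, 3, 4, 6, 10, 12, 13}
Step 13: find(9) -> no change; set of 9 is {9}
Step 14: union(3, 2) -> already same set; set of 3 now {0, 1, 2, 3, 4, 6, 10, 12, 13}
Step 15: find(6) -> no change; set of 6 is {0, 1, 2, 3, 4, 6, 10, 12, 13}
Step 16: union(12, 11) -> merged; set of 12 now {0, 1, 2, 3, 4, 6, 10, 11, 12, 13}
Step 17: union(7, 13) -> merged; set of 7 now {0, 1, 2, 3, 4, 6, 7, 8, 10, 11, 12, 13}
Step 18: union(10, 7) -> already same set; set of 10 now {0, 1, 2, 3, 4, 6, 7, 8, 10, 11, 12, 13}
Step 19: union(3, 11) -> already same set; set of 3 now {0, 1, 2, 3, 4, 6, 7, 8, 10, 11, 12, 13}
Step 20: union(13, 2) -> already same set; set of 13 now {0, 1, 2, 3, 4, 6, 7, 8, 10, 11, 12, 13}
Step 21: find(4) -> no change; set of 4 is {0, 1, 2, 3, 4, 6, 7, 8, 10, 11, 12, 13}
Step 22: union(12, 10) -> already same set; set of 12 now {0, 1, 2, 3, 4, 6, 7, 8, 10, 11, 12, 13}
Step 23: union(1, 3) -> already same set; set of 1 now {0, 1, 2, 3, 4, 6, 7, 8, 10, 11, 12, 13}
Component of 6: {0, 1, 2, 3, 4, 6, 7, 8, 10, 11, 12, 13}

Answer: 0, 1, 2, 3, 4, 6, 7, 8, 10, 11, 12, 13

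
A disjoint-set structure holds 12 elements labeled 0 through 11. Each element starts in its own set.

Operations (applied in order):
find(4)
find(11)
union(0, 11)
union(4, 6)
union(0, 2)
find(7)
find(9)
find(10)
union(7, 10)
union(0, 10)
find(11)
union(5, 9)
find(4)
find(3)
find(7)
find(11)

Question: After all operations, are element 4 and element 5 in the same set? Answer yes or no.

Answer: no

Derivation:
Step 1: find(4) -> no change; set of 4 is {4}
Step 2: find(11) -> no change; set of 11 is {11}
Step 3: union(0, 11) -> merged; set of 0 now {0, 11}
Step 4: union(4, 6) -> merged; set of 4 now {4, 6}
Step 5: union(0, 2) -> merged; set of 0 now {0, 2, 11}
Step 6: find(7) -> no change; set of 7 is {7}
Step 7: find(9) -> no change; set of 9 is {9}
Step 8: find(10) -> no change; set of 10 is {10}
Step 9: union(7, 10) -> merged; set of 7 now {7, 10}
Step 10: union(0, 10) -> merged; set of 0 now {0, 2, 7, 10, 11}
Step 11: find(11) -> no change; set of 11 is {0, 2, 7, 10, 11}
Step 12: union(5, 9) -> merged; set of 5 now {5, 9}
Step 13: find(4) -> no change; set of 4 is {4, 6}
Step 14: find(3) -> no change; set of 3 is {3}
Step 15: find(7) -> no change; set of 7 is {0, 2, 7, 10, 11}
Step 16: find(11) -> no change; set of 11 is {0, 2, 7, 10, 11}
Set of 4: {4, 6}; 5 is not a member.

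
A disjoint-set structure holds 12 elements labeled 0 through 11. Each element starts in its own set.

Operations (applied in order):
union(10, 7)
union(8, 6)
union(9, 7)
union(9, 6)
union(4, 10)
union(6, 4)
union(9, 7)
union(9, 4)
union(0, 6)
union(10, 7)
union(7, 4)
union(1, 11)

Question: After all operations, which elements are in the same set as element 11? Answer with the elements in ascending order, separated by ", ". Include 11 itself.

Step 1: union(10, 7) -> merged; set of 10 now {7, 10}
Step 2: union(8, 6) -> merged; set of 8 now {6, 8}
Step 3: union(9, 7) -> merged; set of 9 now {7, 9, 10}
Step 4: union(9, 6) -> merged; set of 9 now {6, 7, 8, 9, 10}
Step 5: union(4, 10) -> merged; set of 4 now {4, 6, 7, 8, 9, 10}
Step 6: union(6, 4) -> already same set; set of 6 now {4, 6, 7, 8, 9, 10}
Step 7: union(9, 7) -> already same set; set of 9 now {4, 6, 7, 8, 9, 10}
Step 8: union(9, 4) -> already same set; set of 9 now {4, 6, 7, 8, 9, 10}
Step 9: union(0, 6) -> merged; set of 0 now {0, 4, 6, 7, 8, 9, 10}
Step 10: union(10, 7) -> already same set; set of 10 now {0, 4, 6, 7, 8, 9, 10}
Step 11: union(7, 4) -> already same set; set of 7 now {0, 4, 6, 7, 8, 9, 10}
Step 12: union(1, 11) -> merged; set of 1 now {1, 11}
Component of 11: {1, 11}

Answer: 1, 11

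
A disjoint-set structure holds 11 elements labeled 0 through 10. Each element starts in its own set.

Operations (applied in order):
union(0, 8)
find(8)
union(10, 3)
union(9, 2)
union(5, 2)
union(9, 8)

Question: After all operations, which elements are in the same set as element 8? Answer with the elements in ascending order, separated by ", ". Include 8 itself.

Answer: 0, 2, 5, 8, 9

Derivation:
Step 1: union(0, 8) -> merged; set of 0 now {0, 8}
Step 2: find(8) -> no change; set of 8 is {0, 8}
Step 3: union(10, 3) -> merged; set of 10 now {3, 10}
Step 4: union(9, 2) -> merged; set of 9 now {2, 9}
Step 5: union(5, 2) -> merged; set of 5 now {2, 5, 9}
Step 6: union(9, 8) -> merged; set of 9 now {0, 2, 5, 8, 9}
Component of 8: {0, 2, 5, 8, 9}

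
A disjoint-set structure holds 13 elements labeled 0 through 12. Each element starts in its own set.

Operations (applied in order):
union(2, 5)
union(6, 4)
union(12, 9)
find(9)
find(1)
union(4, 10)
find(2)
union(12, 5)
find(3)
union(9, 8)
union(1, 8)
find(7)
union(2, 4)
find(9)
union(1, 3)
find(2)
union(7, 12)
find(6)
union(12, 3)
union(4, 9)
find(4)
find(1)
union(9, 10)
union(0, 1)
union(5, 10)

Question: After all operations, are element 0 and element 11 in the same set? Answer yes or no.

Step 1: union(2, 5) -> merged; set of 2 now {2, 5}
Step 2: union(6, 4) -> merged; set of 6 now {4, 6}
Step 3: union(12, 9) -> merged; set of 12 now {9, 12}
Step 4: find(9) -> no change; set of 9 is {9, 12}
Step 5: find(1) -> no change; set of 1 is {1}
Step 6: union(4, 10) -> merged; set of 4 now {4, 6, 10}
Step 7: find(2) -> no change; set of 2 is {2, 5}
Step 8: union(12, 5) -> merged; set of 12 now {2, 5, 9, 12}
Step 9: find(3) -> no change; set of 3 is {3}
Step 10: union(9, 8) -> merged; set of 9 now {2, 5, 8, 9, 12}
Step 11: union(1, 8) -> merged; set of 1 now {1, 2, 5, 8, 9, 12}
Step 12: find(7) -> no change; set of 7 is {7}
Step 13: union(2, 4) -> merged; set of 2 now {1, 2, 4, 5, 6, 8, 9, 10, 12}
Step 14: find(9) -> no change; set of 9 is {1, 2, 4, 5, 6, 8, 9, 10, 12}
Step 15: union(1, 3) -> merged; set of 1 now {1, 2, 3, 4, 5, 6, 8, 9, 10, 12}
Step 16: find(2) -> no change; set of 2 is {1, 2, 3, 4, 5, 6, 8, 9, 10, 12}
Step 17: union(7, 12) -> merged; set of 7 now {1, 2, 3, 4, 5, 6, 7, 8, 9, 10, 12}
Step 18: find(6) -> no change; set of 6 is {1, 2, 3, 4, 5, 6, 7, 8, 9, 10, 12}
Step 19: union(12, 3) -> already same set; set of 12 now {1, 2, 3, 4, 5, 6, 7, 8, 9, 10, 12}
Step 20: union(4, 9) -> already same set; set of 4 now {1, 2, 3, 4, 5, 6, 7, 8, 9, 10, 12}
Step 21: find(4) -> no change; set of 4 is {1, 2, 3, 4, 5, 6, 7, 8, 9, 10, 12}
Step 22: find(1) -> no change; set of 1 is {1, 2, 3, 4, 5, 6, 7, 8, 9, 10, 12}
Step 23: union(9, 10) -> already same set; set of 9 now {1, 2, 3, 4, 5, 6, 7, 8, 9, 10, 12}
Step 24: union(0, 1) -> merged; set of 0 now {0, 1, 2, 3, 4, 5, 6, 7, 8, 9, 10, 12}
Step 25: union(5, 10) -> already same set; set of 5 now {0, 1, 2, 3, 4, 5, 6, 7, 8, 9, 10, 12}
Set of 0: {0, 1, 2, 3, 4, 5, 6, 7, 8, 9, 10, 12}; 11 is not a member.

Answer: no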